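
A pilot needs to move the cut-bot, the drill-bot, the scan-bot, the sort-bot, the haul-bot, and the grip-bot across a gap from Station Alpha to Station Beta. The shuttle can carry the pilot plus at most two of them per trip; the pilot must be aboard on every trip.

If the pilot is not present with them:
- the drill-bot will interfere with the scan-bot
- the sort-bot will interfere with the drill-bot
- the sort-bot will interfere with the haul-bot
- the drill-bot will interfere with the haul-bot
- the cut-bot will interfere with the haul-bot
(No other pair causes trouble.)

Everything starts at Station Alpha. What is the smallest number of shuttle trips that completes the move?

Counting alone: the pilot can take at most 2 across per trip to Station Beta, so moving all 6 needs at least 3 loaded trips out, with a return between consecutive ones — at least 5 crossings.
The safety rule pushes this higher. Following every safe sequence of crossings, the most of the 6 that can be at Station Beta as the shuttle arrives there on crossings 5, 7 is 4, 5 respectively — never all 6.
So no plan with fewer than 9 crossings exists, and this one achieves 9:
1. Pilot goes to Station Beta with the drill-bot and the haul-bot.
2. Pilot goes back to Station Alpha with the drill-bot.
3. Pilot goes to Station Beta with the cut-bot and the drill-bot.
4. Pilot goes back to Station Alpha with the haul-bot.
5. Pilot goes to Station Beta with the scan-bot and the sort-bot.
6. Pilot goes back to Station Alpha with the drill-bot.
7. Pilot goes to Station Beta with the drill-bot and the grip-bot.
8. Pilot goes back to Station Alpha with the drill-bot.
9. Pilot goes to Station Beta with the drill-bot and the haul-bot.

9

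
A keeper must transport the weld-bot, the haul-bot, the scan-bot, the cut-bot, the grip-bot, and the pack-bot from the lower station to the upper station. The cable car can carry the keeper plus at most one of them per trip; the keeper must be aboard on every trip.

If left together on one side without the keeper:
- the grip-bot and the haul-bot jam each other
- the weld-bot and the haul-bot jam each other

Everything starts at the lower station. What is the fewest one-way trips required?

13

Counting alone: the keeper can take at most 1 across per trip to the upper station, so moving all 6 needs at least 6 loaded trips out, with a return between consecutive ones — at least 11 crossings.
The safety rule pushes this higher. Following every safe sequence of crossings, the most of the 6 that can be at the upper station as the cable car arrives there on crossing 11 is 5 — never all 6.
So no plan with fewer than 13 crossings exists, and this one achieves 13:
1. Keeper goes to the upper station with the haul-bot.
2. Keeper goes back to the lower station alone.
3. Keeper goes to the upper station with the weld-bot.
4. Keeper goes back to the lower station with the haul-bot.
5. Keeper goes to the upper station with the grip-bot.
6. Keeper goes back to the lower station alone.
7. Keeper goes to the upper station with the scan-bot.
8. Keeper goes back to the lower station alone.
9. Keeper goes to the upper station with the cut-bot.
10. Keeper goes back to the lower station alone.
11. Keeper goes to the upper station with the pack-bot.
12. Keeper goes back to the lower station alone.
13. Keeper goes to the upper station with the haul-bot.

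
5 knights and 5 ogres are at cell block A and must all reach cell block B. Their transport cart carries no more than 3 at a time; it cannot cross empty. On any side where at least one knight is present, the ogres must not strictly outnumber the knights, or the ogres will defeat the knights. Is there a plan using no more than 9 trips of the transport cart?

Counting alone: each trip to cell block B takes at most 3 across and each return brings at least 1 back, so after t trips out (and t−1 returns) at most 3t − (t−1) of the 10 are across; that first reaches 10 at t = 5, so at least 9 crossings are needed.
The safety rule pushes this higher. Following every safe sequence of crossings, the most of the 10 that can be at cell block B as the transport cart arrives there on crossing 9 is 9 — never all 10.
So the move cannot be finished within 9 crossings. (The shortest complete plan takes 11:)
1. 2 ogres → cell block B.  (cell block A: 5K 3O; cell block B: 0K 2O)
2. 1 ogre ← cell block A.  (cell block A: 5K 4O; cell block B: 0K 1O)
3. 3 ogres → cell block B.  (cell block A: 5K 1O; cell block B: 0K 4O)
4. 1 ogre ← cell block A.  (cell block A: 5K 2O; cell block B: 0K 3O)
5. 3 knights → cell block B.  (cell block A: 2K 2O; cell block B: 3K 3O)
6. 1 knight and 1 ogre ← cell block A.  (cell block A: 3K 3O; cell block B: 2K 2O)
7. 3 knights → cell block B.  (cell block A: 0K 3O; cell block B: 5K 2O)
8. 1 ogre ← cell block A.  (cell block A: 0K 4O; cell block B: 5K 1O)
9. 2 ogres → cell block B.  (cell block A: 0K 2O; cell block B: 5K 3O)
10. 1 ogre ← cell block A.  (cell block A: 0K 3O; cell block B: 5K 2O)
11. 3 ogres → cell block B.  (cell block A: 0K 0O; cell block B: 5K 5O)

No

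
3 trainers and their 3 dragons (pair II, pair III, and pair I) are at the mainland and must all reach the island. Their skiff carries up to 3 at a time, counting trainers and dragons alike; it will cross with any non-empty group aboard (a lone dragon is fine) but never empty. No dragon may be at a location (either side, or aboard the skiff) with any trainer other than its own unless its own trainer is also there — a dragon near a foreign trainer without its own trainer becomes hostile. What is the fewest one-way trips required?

5

Counting alone: each trip to the island takes at most 3 across and each return brings at least 1 back, so after t trips out (and t−1 returns) at most 3t − (t−1) of the 6 are across; that first reaches 6 at t = 3, so at least 5 crossings are needed.
The plan below uses exactly 5 crossings, so it is optimal:
1. dragon II and trainer II cross → the island.
2. trainer II crosses ← the mainland.
3. trainer I, trainer II, and trainer III cross → the island.
4. dragon II crosses ← the mainland.
5. dragon I, dragon II, and dragon III cross → the island.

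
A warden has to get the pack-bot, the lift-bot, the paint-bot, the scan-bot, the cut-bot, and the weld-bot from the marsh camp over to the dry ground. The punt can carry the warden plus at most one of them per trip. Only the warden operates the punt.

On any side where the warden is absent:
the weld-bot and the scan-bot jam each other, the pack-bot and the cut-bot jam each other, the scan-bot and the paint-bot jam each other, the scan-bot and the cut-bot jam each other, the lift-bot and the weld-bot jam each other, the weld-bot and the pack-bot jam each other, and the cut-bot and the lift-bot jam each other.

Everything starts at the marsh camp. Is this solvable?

No

Whatever the first load, the items left behind include a forbidden pair without the warden. No opening move is safe, so no plan exists.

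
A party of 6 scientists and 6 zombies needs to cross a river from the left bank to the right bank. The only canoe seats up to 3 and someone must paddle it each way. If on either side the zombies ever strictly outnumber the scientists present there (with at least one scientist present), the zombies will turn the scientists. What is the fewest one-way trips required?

Following every safe sequence of crossings from the start, the most of the 12 that can be at the right bank as the canoe arrives there on crossings 1, 3, 5 is 3, 5, 6 respectively; the best ever achieved is 6 of 12.
From crossing 7 on, no configuration arises that was not already reachable earlier: only 17 distinct safe configurations (who is on which side, and where the canoe is) can ever be reached, none of them has everyone across, and every continuation just revisits them. They are: 0 scientists + 0 zombies across (canoe back at the start); 0 scientists + 1 zombie across (canoe there); 0 scientists + 1 zombie across (canoe back at the start); 0 scientists + 2 zombies across (canoe there); 0 scientists + 2 zombies across (canoe back at the start); 0 scientists + 3 zombies across (canoe there); 0 scientists + 3 zombies across (canoe back at the start); 0 scientists + 4 zombies across (canoe there); 0 scientists + 4 zombies across (canoe back at the start); 0 scientists + 5 zombies across (canoe there); 0 scientists + 5 zombies across (canoe back at the start); 0 scientists + 6 zombies across (canoe there); 1 scientist + 1 zombie across (canoe there); 1 scientist + 1 zombie across (canoe back at the start); 2 scientists + 2 zombies across (canoe there); 2 scientists + 2 zombies across (canoe back at the start); 3 scientists + 3 zombies across (canoe there). So no valid plan exists.

impossible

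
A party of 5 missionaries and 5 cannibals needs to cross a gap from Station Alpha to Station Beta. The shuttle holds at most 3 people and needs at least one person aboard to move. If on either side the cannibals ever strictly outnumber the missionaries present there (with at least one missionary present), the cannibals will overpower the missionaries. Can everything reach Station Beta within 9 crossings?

Counting alone: each trip to Station Beta takes at most 3 across and each return brings at least 1 back, so after t trips out (and t−1 returns) at most 3t − (t−1) of the 10 are across; that first reaches 10 at t = 5, so at least 9 crossings are needed.
The safety rule pushes this higher. Following every safe sequence of crossings, the most of the 10 that can be at Station Beta as the shuttle arrives there on crossing 9 is 9 — never all 10.
So the move cannot be finished within 9 crossings. (The shortest complete plan takes 11:)
1. 2 cannibals → Station Beta.  (Station Alpha: 5M 3C; Station Beta: 0M 2C)
2. 1 cannibal ← Station Alpha.  (Station Alpha: 5M 4C; Station Beta: 0M 1C)
3. 3 cannibals → Station Beta.  (Station Alpha: 5M 1C; Station Beta: 0M 4C)
4. 1 cannibal ← Station Alpha.  (Station Alpha: 5M 2C; Station Beta: 0M 3C)
5. 3 missionaries → Station Beta.  (Station Alpha: 2M 2C; Station Beta: 3M 3C)
6. 1 missionary and 1 cannibal ← Station Alpha.  (Station Alpha: 3M 3C; Station Beta: 2M 2C)
7. 3 missionaries → Station Beta.  (Station Alpha: 0M 3C; Station Beta: 5M 2C)
8. 1 cannibal ← Station Alpha.  (Station Alpha: 0M 4C; Station Beta: 5M 1C)
9. 2 cannibals → Station Beta.  (Station Alpha: 0M 2C; Station Beta: 5M 3C)
10. 1 cannibal ← Station Alpha.  (Station Alpha: 0M 3C; Station Beta: 5M 2C)
11. 3 cannibals → Station Beta.  (Station Alpha: 0M 0C; Station Beta: 5M 5C)

No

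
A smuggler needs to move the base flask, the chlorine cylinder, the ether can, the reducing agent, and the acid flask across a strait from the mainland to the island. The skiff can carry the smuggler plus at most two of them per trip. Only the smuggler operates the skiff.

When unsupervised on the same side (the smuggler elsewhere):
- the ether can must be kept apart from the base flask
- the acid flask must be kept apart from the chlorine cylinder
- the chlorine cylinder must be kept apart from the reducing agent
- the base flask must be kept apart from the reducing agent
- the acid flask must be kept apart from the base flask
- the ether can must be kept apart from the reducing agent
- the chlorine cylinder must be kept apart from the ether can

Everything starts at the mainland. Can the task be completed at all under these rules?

Whatever the first load, the items left behind include a forbidden pair without the smuggler. No opening move is safe, so no plan exists.

No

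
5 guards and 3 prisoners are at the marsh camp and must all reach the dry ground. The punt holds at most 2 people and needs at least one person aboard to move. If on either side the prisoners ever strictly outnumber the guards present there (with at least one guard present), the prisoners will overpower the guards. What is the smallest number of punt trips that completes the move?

Counting alone: each trip to the dry ground takes at most 2 across and each return brings at least 1 back, so after t trips out (and t−1 returns) at most 2t − (t−1) of the 8 are across; that first reaches 8 at t = 7, so at least 13 crossings are needed.
The plan below uses exactly 13 crossings, so it is optimal:
1. 2 prisoners → the dry ground.  (the marsh camp: 5G 1P; the dry ground: 0G 2P)
2. 1 prisoner ← the marsh camp.  (the marsh camp: 5G 2P; the dry ground: 0G 1P)
3. 2 prisoners → the dry ground.  (the marsh camp: 5G 0P; the dry ground: 0G 3P)
4. 1 prisoner ← the marsh camp.  (the marsh camp: 5G 1P; the dry ground: 0G 2P)
5. 2 guards → the dry ground.  (the marsh camp: 3G 1P; the dry ground: 2G 2P)
6. 1 prisoner ← the marsh camp.  (the marsh camp: 3G 2P; the dry ground: 2G 1P)
7. 1 guard and 1 prisoner → the dry ground.  (the marsh camp: 2G 1P; the dry ground: 3G 2P)
8. 1 prisoner ← the marsh camp.  (the marsh camp: 2G 2P; the dry ground: 3G 1P)
9. 2 prisoners → the dry ground.  (the marsh camp: 2G 0P; the dry ground: 3G 3P)
10. 1 prisoner ← the marsh camp.  (the marsh camp: 2G 1P; the dry ground: 3G 2P)
11. 1 guard and 1 prisoner → the dry ground.  (the marsh camp: 1G 0P; the dry ground: 4G 3P)
12. 1 prisoner ← the marsh camp.  (the marsh camp: 1G 1P; the dry ground: 4G 2P)
13. 1 guard and 1 prisoner → the dry ground.  (the marsh camp: 0G 0P; the dry ground: 5G 3P)

13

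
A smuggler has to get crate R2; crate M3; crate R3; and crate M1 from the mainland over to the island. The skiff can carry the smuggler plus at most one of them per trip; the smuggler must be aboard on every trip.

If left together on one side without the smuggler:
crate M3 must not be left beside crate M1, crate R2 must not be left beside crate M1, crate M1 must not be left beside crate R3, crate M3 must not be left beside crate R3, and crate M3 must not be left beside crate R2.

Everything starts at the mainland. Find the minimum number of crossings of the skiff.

impossible

Whatever the first load, the items left behind include a forbidden pair without the smuggler. No opening move is safe, so no plan exists.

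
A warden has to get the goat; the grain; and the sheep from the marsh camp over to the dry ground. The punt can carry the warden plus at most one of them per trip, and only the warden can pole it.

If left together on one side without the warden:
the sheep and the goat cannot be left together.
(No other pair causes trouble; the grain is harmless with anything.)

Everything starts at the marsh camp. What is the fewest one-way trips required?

5

Counting alone: the warden can take at most 1 across per trip to the dry ground, so moving all 3 needs at least 3 loaded trips out, with a return between consecutive ones — at least 5 crossings.
The plan below uses exactly 5 crossings, so it is optimal:
1. Warden goes to the dry ground with the goat.  [the marsh camp: the grain, the sheep | the dry ground: the goat]
2. Warden goes back to the marsh camp alone.  [the marsh camp: the grain, the sheep | the dry ground: the goat]
3. Warden goes to the dry ground with the grain.  [the marsh camp: the sheep | the dry ground: the goat, the grain]
4. Warden goes back to the marsh camp alone.  [the marsh camp: the sheep | the dry ground: the goat, the grain]
5. Warden goes to the dry ground with the sheep.  [the marsh camp: — | the dry ground: the goat, the grain, the sheep]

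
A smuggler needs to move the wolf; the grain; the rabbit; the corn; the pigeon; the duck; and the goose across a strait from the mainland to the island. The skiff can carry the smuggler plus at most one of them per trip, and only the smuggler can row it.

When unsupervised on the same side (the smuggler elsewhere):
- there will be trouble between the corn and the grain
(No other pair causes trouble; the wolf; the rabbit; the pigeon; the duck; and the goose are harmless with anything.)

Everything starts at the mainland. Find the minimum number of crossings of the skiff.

Counting alone: the smuggler can take at most 1 across per trip to the island, so moving all 7 needs at least 7 loaded trips out, with a return between consecutive ones — at least 13 crossings.
The plan below uses exactly 13 crossings, so it is optimal:
1. Smuggler goes to the island with the grain.  [the mainland: the corn, the duck, the goose, the pigeon, the rabbit, the wolf | the island: the grain]
2. Smuggler goes back to the mainland alone.  [the mainland: the corn, the duck, the goose, the pigeon, the rabbit, the wolf | the island: the grain]
3. Smuggler goes to the island with the wolf.  [the mainland: the corn, the duck, the goose, the pigeon, the rabbit | the island: the grain, the wolf]
4. Smuggler goes back to the mainland alone.  [the mainland: the corn, the duck, the goose, the pigeon, the rabbit | the island: the grain, the wolf]
5. Smuggler goes to the island with the rabbit.  [the mainland: the corn, the duck, the goose, the pigeon | the island: the grain, the rabbit, the wolf]
6. Smuggler goes back to the mainland alone.  [the mainland: the corn, the duck, the goose, the pigeon | the island: the grain, the rabbit, the wolf]
7. Smuggler goes to the island with the pigeon.  [the mainland: the corn, the duck, the goose | the island: the grain, the pigeon, the rabbit, the wolf]
8. Smuggler goes back to the mainland alone.  [the mainland: the corn, the duck, the goose | the island: the grain, the pigeon, the rabbit, the wolf]
9. Smuggler goes to the island with the duck.  [the mainland: the corn, the goose | the island: the duck, the grain, the pigeon, the rabbit, the wolf]
10. Smuggler goes back to the mainland alone.  [the mainland: the corn, the goose | the island: the duck, the grain, the pigeon, the rabbit, the wolf]
11. Smuggler goes to the island with the goose.  [the mainland: the corn | the island: the duck, the goose, the grain, the pigeon, the rabbit, the wolf]
12. Smuggler goes back to the mainland alone.  [the mainland: the corn | the island: the duck, the goose, the grain, the pigeon, the rabbit, the wolf]
13. Smuggler goes to the island with the corn.  [the mainland: — | the island: the corn, the duck, the goose, the grain, the pigeon, the rabbit, the wolf]

13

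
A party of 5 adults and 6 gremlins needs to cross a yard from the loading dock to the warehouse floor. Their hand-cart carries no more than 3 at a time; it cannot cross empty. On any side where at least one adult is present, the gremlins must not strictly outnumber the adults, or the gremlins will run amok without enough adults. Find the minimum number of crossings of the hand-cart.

impossible

The gremlins already outnumber the adults at the loading dock before anyone moves, so the starting position itself is disallowed.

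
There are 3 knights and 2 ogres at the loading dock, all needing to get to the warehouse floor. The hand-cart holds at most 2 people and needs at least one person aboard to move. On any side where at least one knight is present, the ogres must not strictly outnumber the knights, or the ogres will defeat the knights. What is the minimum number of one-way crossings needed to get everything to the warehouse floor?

7

Counting alone: each trip to the warehouse floor takes at most 2 across and each return brings at least 1 back, so after t trips out (and t−1 returns) at most 2t − (t−1) of the 5 are across; that first reaches 5 at t = 4, so at least 7 crossings are needed.
The plan below uses exactly 7 crossings, so it is optimal:
1. 2 ogres → the warehouse floor.  (the loading dock: 3K 0O; the warehouse floor: 0K 2O)
2. 1 ogre ← the loading dock.  (the loading dock: 3K 1O; the warehouse floor: 0K 1O)
3. 2 knights → the warehouse floor.  (the loading dock: 1K 1O; the warehouse floor: 2K 1O)
4. 1 knight ← the loading dock.  (the loading dock: 2K 1O; the warehouse floor: 1K 1O)
5. 1 knight and 1 ogre → the warehouse floor.  (the loading dock: 1K 0O; the warehouse floor: 2K 2O)
6. 1 ogre ← the loading dock.  (the loading dock: 1K 1O; the warehouse floor: 2K 1O)
7. 1 knight and 1 ogre → the warehouse floor.  (the loading dock: 0K 0O; the warehouse floor: 3K 2O)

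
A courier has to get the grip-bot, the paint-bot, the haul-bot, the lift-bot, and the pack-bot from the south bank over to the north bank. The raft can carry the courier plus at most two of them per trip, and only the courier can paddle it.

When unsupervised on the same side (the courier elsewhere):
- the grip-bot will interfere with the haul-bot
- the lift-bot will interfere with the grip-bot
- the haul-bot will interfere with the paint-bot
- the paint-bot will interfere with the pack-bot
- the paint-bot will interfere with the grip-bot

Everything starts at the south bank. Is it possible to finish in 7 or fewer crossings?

Yes

Yes — this plan uses 7 crossings (≤ 7):
1. Courier goes to the north bank with the grip-bot and the paint-bot.
2. Courier goes back to the south bank with the grip-bot.
3. Courier goes to the north bank with the grip-bot and the lift-bot.
4. Courier goes back to the south bank with the grip-bot.
5. Courier goes to the north bank with the haul-bot and the pack-bot.
6. Courier goes back to the south bank with the paint-bot.
7. Courier goes to the north bank with the grip-bot and the paint-bot.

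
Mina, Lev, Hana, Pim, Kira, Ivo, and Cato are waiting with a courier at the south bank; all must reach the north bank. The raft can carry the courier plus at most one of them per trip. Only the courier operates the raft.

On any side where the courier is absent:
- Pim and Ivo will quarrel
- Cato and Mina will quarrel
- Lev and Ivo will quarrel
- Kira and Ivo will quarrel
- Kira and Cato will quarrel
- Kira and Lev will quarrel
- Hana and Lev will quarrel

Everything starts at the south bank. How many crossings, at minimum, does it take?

Whatever the first load, the items left behind include a forbidden pair without the courier. No opening move is safe, so no plan exists.

impossible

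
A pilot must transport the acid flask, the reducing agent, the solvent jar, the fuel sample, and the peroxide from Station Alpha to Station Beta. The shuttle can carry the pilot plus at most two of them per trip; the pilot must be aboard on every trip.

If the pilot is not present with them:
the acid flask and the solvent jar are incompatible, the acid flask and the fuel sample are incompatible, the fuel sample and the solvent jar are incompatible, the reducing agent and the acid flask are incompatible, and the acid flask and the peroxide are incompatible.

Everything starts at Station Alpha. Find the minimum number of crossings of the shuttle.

Counting alone: the pilot can take at most 2 across per trip to Station Beta, so moving all 5 needs at least 3 loaded trips out, with a return between consecutive ones — at least 5 crossings.
The safety rule pushes this higher. Following every safe sequence of crossings, the most of the 5 that can be at Station Beta as the shuttle arrives there on crossing 5 is 4 — never all 5.
So no plan with fewer than 7 crossings exists, and this one achieves 7:
1. Pilot goes to Station Beta with the acid flask and the solvent jar.
2. Pilot goes back to Station Alpha with the acid flask.
3. Pilot goes to Station Beta with the acid flask and the reducing agent.
4. Pilot goes back to Station Alpha with the acid flask.
5. Pilot goes to Station Beta with the acid flask and the peroxide.
6. Pilot goes back to Station Alpha with the acid flask.
7. Pilot goes to Station Beta with the acid flask and the fuel sample.

7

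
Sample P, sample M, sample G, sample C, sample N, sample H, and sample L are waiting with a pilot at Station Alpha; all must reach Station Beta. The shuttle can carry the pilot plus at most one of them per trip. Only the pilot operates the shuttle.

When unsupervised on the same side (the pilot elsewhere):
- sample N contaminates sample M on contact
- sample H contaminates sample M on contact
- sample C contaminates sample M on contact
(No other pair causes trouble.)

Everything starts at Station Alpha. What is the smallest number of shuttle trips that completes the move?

impossible

Following every safe sequence of crossings from the start, the most of the 7 that can be at Station Beta as the shuttle arrives there on crossings 1, 3, 5, 7, 9 is 1, 2, 3, 4, 5 respectively; the best ever achieved is 5 of 7.
From crossing 11 on, no configuration arises that was not already reachable earlier: only 72 distinct safe configurations (who is on which side, and where the shuttle is) can ever be reached, none of them has everyone across, and every continuation just revisits them. So no valid plan exists.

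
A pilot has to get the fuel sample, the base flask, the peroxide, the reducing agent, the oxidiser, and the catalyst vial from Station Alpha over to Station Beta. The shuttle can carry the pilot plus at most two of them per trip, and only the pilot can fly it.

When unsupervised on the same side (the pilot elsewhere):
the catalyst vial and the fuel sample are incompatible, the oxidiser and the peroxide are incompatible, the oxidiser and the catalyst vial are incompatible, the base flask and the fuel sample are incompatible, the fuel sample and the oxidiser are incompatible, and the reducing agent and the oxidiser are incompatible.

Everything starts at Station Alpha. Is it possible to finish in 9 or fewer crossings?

Yes — this plan uses 9 crossings (≤ 9):
1. Pilot goes to Station Beta with the fuel sample and the oxidiser.
2. Pilot goes back to Station Alpha with the fuel sample.
3. Pilot goes to Station Beta with the base flask and the fuel sample.
4. Pilot goes back to Station Alpha with the fuel sample.
5. Pilot goes to Station Beta with the catalyst vial and the peroxide.
6. Pilot goes back to Station Alpha with the oxidiser.
7. Pilot goes to Station Beta with the fuel sample and the reducing agent.
8. Pilot goes back to Station Alpha with the fuel sample.
9. Pilot goes to Station Beta with the fuel sample and the oxidiser.

Yes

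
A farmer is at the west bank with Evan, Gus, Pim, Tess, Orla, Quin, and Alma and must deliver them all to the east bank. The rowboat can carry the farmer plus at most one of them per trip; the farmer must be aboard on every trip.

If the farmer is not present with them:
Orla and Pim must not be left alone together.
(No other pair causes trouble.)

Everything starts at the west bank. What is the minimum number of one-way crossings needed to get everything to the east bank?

Counting alone: the farmer can take at most 1 across per trip to the east bank, so moving all 7 needs at least 7 loaded trips out, with a return between consecutive ones — at least 13 crossings.
The plan below uses exactly 13 crossings, so it is optimal:
1. Farmer goes to the east bank with Pim.
2. Farmer goes back to the west bank alone.
3. Farmer goes to the east bank with Evan.
4. Farmer goes back to the west bank alone.
5. Farmer goes to the east bank with Gus.
6. Farmer goes back to the west bank alone.
7. Farmer goes to the east bank with Tess.
8. Farmer goes back to the west bank alone.
9. Farmer goes to the east bank with Quin.
10. Farmer goes back to the west bank alone.
11. Farmer goes to the east bank with Alma.
12. Farmer goes back to the west bank alone.
13. Farmer goes to the east bank with Orla.

13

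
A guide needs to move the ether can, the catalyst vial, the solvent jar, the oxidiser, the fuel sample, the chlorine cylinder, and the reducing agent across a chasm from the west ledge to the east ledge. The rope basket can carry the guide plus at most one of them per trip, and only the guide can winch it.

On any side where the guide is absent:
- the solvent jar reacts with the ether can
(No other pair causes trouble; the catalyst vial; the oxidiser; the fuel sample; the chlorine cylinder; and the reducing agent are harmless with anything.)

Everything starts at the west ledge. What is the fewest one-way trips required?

13

Counting alone: the guide can take at most 1 across per trip to the east ledge, so moving all 7 needs at least 7 loaded trips out, with a return between consecutive ones — at least 13 crossings.
The plan below uses exactly 13 crossings, so it is optimal:
1. Guide goes to the east ledge with the ether can.
2. Guide goes back to the west ledge alone.
3. Guide goes to the east ledge with the catalyst vial.
4. Guide goes back to the west ledge alone.
5. Guide goes to the east ledge with the oxidiser.
6. Guide goes back to the west ledge alone.
7. Guide goes to the east ledge with the fuel sample.
8. Guide goes back to the west ledge alone.
9. Guide goes to the east ledge with the chlorine cylinder.
10. Guide goes back to the west ledge alone.
11. Guide goes to the east ledge with the reducing agent.
12. Guide goes back to the west ledge alone.
13. Guide goes to the east ledge with the solvent jar.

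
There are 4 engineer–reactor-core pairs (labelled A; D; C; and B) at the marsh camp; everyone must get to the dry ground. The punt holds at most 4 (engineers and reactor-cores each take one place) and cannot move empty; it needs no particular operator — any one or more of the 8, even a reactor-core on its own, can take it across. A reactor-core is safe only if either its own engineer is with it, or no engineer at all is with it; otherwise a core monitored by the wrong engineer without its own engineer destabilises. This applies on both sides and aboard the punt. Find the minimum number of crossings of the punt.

Counting alone: each trip to the dry ground takes at most 4 across and each return brings at least 1 back, so after t trips out (and t−1 returns) at most 4t − (t−1) of the 8 are across; that first reaches 8 at t = 3, so at least 5 crossings are needed.
The plan below uses exactly 5 crossings, so it is optimal:
1. engineer A and reactor-core A cross → the dry ground.
2. engineer A crosses ← the marsh camp.
3. engineer A, engineer B, engineer C, and engineer D cross → the dry ground.
4. reactor-core A crosses ← the marsh camp.
5. reactor-core A, reactor-core B, reactor-core C, and reactor-core D cross → the dry ground.

5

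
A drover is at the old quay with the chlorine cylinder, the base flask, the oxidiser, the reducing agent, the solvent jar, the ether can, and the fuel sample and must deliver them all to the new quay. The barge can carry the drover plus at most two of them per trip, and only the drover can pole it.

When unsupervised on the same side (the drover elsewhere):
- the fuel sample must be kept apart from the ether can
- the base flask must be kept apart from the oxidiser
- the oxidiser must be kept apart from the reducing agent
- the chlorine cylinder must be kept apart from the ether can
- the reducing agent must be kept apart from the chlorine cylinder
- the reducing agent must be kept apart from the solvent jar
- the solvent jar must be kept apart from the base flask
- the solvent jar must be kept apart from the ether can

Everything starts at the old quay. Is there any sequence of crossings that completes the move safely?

Whatever the first load, the items left behind include a forbidden pair without the drover. No opening move is safe, so no plan exists.

No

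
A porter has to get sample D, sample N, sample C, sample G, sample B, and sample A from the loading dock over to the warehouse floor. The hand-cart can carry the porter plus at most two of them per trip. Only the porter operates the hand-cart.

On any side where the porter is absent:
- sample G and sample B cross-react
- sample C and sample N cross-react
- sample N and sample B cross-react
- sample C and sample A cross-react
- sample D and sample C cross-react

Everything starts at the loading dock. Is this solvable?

Yes

1. Porter goes to the warehouse floor with sample B and sample C.
2. Porter goes back to the loading dock alone.
3. Porter goes to the warehouse floor with sample D and sample N.
4. Porter goes back to the loading dock with sample B and sample C.
5. Porter goes to the warehouse floor with sample A and sample G.
6. Porter goes back to the loading dock alone.
7. Porter goes to the warehouse floor with sample B and sample C.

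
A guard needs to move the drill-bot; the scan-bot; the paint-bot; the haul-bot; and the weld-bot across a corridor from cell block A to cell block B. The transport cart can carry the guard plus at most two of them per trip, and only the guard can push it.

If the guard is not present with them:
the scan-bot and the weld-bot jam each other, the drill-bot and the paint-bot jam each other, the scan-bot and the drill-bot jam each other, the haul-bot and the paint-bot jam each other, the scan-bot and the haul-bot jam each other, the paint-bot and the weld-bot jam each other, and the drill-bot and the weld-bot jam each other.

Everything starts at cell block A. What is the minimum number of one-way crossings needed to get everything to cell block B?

impossible

Whatever the first load, the items left behind include a forbidden pair without the guard. No opening move is safe, so no plan exists.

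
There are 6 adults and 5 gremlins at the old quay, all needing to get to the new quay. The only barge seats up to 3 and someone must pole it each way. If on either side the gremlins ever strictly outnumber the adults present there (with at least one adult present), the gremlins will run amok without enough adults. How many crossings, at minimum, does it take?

Counting alone: each trip to the new quay takes at most 3 across and each return brings at least 1 back, so after t trips out (and t−1 returns) at most 3t − (t−1) of the 11 are across; that first reaches 11 at t = 5, so at least 9 crossings are needed.
The plan below uses exactly 9 crossings, so it is optimal:
1. 3 gremlins → the new quay.  (the old quay: 6A 2G; the new quay: 0A 3G)
2. 1 gremlin ← the old quay.  (the old quay: 6A 3G; the new quay: 0A 2G)
3. 3 adults → the new quay.  (the old quay: 3A 3G; the new quay: 3A 2G)
4. 1 adult ← the old quay.  (the old quay: 4A 3G; the new quay: 2A 2G)
5. 2 adults and 1 gremlin → the new quay.  (the old quay: 2A 2G; the new quay: 4A 3G)
6. 1 adult ← the old quay.  (the old quay: 3A 2G; the new quay: 3A 3G)
7. 2 adults and 1 gremlin → the new quay.  (the old quay: 1A 1G; the new quay: 5A 4G)
8. 1 adult ← the old quay.  (the old quay: 2A 1G; the new quay: 4A 4G)
9. 2 adults and 1 gremlin → the new quay.  (the old quay: 0A 0G; the new quay: 6A 5G)

9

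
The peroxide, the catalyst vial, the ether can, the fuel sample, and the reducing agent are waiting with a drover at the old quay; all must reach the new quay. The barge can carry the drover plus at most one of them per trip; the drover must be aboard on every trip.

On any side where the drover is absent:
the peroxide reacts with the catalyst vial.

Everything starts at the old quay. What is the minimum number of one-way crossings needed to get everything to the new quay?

Counting alone: the drover can take at most 1 across per trip to the new quay, so moving all 5 needs at least 5 loaded trips out, with a return between consecutive ones — at least 9 crossings.
The plan below uses exactly 9 crossings, so it is optimal:
1. Drover goes to the new quay with the peroxide.
2. Drover goes back to the old quay alone.
3. Drover goes to the new quay with the ether can.
4. Drover goes back to the old quay alone.
5. Drover goes to the new quay with the fuel sample.
6. Drover goes back to the old quay alone.
7. Drover goes to the new quay with the reducing agent.
8. Drover goes back to the old quay alone.
9. Drover goes to the new quay with the catalyst vial.

9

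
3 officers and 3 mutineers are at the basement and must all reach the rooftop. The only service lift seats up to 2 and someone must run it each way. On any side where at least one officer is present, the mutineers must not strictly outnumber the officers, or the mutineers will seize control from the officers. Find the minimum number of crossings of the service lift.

Counting alone: each trip to the rooftop takes at most 2 across and each return brings at least 1 back, so after t trips out (and t−1 returns) at most 2t − (t−1) of the 6 are across; that first reaches 6 at t = 5, so at least 9 crossings are needed.
The safety rule pushes this higher. Following every safe sequence of crossings, the most of the 6 that can be at the rooftop as the service lift arrives there on crossing 9 is 5 — never all 6.
So no plan with fewer than 11 crossings exists, and this one achieves 11:
1. 2 mutineers → the rooftop.  (the basement: 3O 1M; the rooftop: 0O 2M)
2. 1 mutineer ← the basement.  (the basement: 3O 2M; the rooftop: 0O 1M)
3. 2 mutineers → the rooftop.  (the basement: 3O 0M; the rooftop: 0O 3M)
4. 1 mutineer ← the basement.  (the basement: 3O 1M; the rooftop: 0O 2M)
5. 2 officers → the rooftop.  (the basement: 1O 1M; the rooftop: 2O 2M)
6. 1 officer and 1 mutineer ← the basement.  (the basement: 2O 2M; the rooftop: 1O 1M)
7. 2 officers → the rooftop.  (the basement: 0O 2M; the rooftop: 3O 1M)
8. 1 mutineer ← the basement.  (the basement: 0O 3M; the rooftop: 3O 0M)
9. 2 mutineers → the rooftop.  (the basement: 0O 1M; the rooftop: 3O 2M)
10. 1 mutineer ← the basement.  (the basement: 0O 2M; the rooftop: 3O 1M)
11. 2 mutineers → the rooftop.  (the basement: 0O 0M; the rooftop: 3O 3M)

11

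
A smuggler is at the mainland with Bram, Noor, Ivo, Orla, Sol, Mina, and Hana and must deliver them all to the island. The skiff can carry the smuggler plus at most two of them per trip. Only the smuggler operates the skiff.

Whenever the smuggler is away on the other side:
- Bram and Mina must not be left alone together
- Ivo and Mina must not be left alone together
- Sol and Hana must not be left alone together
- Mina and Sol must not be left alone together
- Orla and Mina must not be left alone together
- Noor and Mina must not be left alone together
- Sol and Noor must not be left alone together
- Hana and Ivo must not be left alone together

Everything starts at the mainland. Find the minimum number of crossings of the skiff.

impossible

Whatever the first load, the items left behind include a forbidden pair without the smuggler. No opening move is safe, so no plan exists.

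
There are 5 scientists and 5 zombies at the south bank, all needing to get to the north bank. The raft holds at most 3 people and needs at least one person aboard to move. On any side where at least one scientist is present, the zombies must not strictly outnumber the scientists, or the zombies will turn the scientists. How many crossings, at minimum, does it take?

11

Counting alone: each trip to the north bank takes at most 3 across and each return brings at least 1 back, so after t trips out (and t−1 returns) at most 3t − (t−1) of the 10 are across; that first reaches 10 at t = 5, so at least 9 crossings are needed.
The safety rule pushes this higher. Following every safe sequence of crossings, the most of the 10 that can be at the north bank as the raft arrives there on crossing 9 is 9 — never all 10.
So no plan with fewer than 11 crossings exists, and this one achieves 11:
1. 2 zombies → the north bank.  (the south bank: 5S 3Z; the north bank: 0S 2Z)
2. 1 zombie ← the south bank.  (the south bank: 5S 4Z; the north bank: 0S 1Z)
3. 3 zombies → the north bank.  (the south bank: 5S 1Z; the north bank: 0S 4Z)
4. 1 zombie ← the south bank.  (the south bank: 5S 2Z; the north bank: 0S 3Z)
5. 3 scientists → the north bank.  (the south bank: 2S 2Z; the north bank: 3S 3Z)
6. 1 scientist and 1 zombie ← the south bank.  (the south bank: 3S 3Z; the north bank: 2S 2Z)
7. 3 scientists → the north bank.  (the south bank: 0S 3Z; the north bank: 5S 2Z)
8. 1 zombie ← the south bank.  (the south bank: 0S 4Z; the north bank: 5S 1Z)
9. 2 zombies → the north bank.  (the south bank: 0S 2Z; the north bank: 5S 3Z)
10. 1 zombie ← the south bank.  (the south bank: 0S 3Z; the north bank: 5S 2Z)
11. 3 zombies → the north bank.  (the south bank: 0S 0Z; the north bank: 5S 5Z)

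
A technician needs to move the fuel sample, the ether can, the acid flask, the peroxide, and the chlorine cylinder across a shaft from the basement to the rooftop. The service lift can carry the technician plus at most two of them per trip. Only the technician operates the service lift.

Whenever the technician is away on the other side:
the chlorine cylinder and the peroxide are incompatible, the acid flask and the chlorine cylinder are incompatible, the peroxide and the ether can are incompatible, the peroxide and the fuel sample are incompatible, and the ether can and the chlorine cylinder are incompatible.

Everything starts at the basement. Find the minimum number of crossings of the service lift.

Counting alone: the technician can take at most 2 across per trip to the rooftop, so moving all 5 needs at least 3 loaded trips out, with a return between consecutive ones — at least 5 crossings.
The safety rule pushes this higher. Following every safe sequence of crossings, the most of the 5 that can be at the rooftop as the service lift arrives there on crossing 5 is 4 — never all 5.
So no plan with fewer than 7 crossings exists, and this one achieves 7:
1. Technician goes to the rooftop with the chlorine cylinder and the peroxide.
2. Technician goes back to the basement with the peroxide.
3. Technician goes to the rooftop with the ether can and the fuel sample.
4. Technician goes back to the basement with the ether can.
5. Technician goes to the rooftop with the acid flask and the ether can.
6. Technician goes back to the basement with the chlorine cylinder.
7. Technician goes to the rooftop with the chlorine cylinder and the peroxide.

7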